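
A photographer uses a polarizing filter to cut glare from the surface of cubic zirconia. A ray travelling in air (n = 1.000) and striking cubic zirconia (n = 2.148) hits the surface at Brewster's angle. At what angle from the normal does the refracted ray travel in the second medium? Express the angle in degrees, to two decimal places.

First find Brewster's angle: tan θ_B = 2.148/1.000 = 2.1480, giving θ_B = 65.04°.
Since θ_B + θ_t = 90° at Brewster incidence, θ_t = 90° − 65.04° = 24.96°.

θ_t ≈ 24.96°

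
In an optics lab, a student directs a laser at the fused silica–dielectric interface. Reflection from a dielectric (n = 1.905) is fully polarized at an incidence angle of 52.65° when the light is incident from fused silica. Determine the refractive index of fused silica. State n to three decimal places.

n ≈ 1.454

Full polarization of the reflected beam means tan θ_B = n₂/n₁, where n₁ is the incident medium (fused silica).
n₁ = n₂ / tan θ_B = 1.905 / tan 52.65° = 1.454.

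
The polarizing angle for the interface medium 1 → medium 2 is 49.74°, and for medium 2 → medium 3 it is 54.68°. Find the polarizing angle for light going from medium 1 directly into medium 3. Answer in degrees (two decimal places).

θ_B ≈ 59.03°

tan θ_B(1→2) = n₂/n₁ = tan 49.74° = 1.1808.
tan θ_B(2→3) = n₃/n₂ = tan 54.68° = 1.4113.
Multiplying, n₃/n₁ = 1.1808 × 1.4113 = 1.6665, and θ_B(1→3) = arctan 1.6665 = 59.03°.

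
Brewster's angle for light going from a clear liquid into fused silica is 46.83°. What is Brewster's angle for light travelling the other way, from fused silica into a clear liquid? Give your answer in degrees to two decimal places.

θ_B' ≈ 43.17°

Reversing the direction swaps n₁ and n₂, so tan θ_B' = 1/tan θ_B and θ_B' = 90° − θ_B.
Hence θ_B' = 90° − 46.83° = 43.17°.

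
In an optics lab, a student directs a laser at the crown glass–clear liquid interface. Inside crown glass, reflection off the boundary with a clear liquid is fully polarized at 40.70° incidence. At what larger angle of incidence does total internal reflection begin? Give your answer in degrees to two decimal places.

From Brewster, n₂/n₁ = tan θ_B = tan 40.70° = 0.8601.
Then sin θ_c = n₂/n₁ = 0.8601, so θ_c = arcsin 0.8601 = 59.33°.

θ_c ≈ 59.33°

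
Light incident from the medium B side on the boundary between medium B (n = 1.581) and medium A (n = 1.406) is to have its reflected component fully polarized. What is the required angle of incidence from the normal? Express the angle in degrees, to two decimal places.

θ_B ≈ 41.65°

Brewster's condition: tan θ_B = n₂/n₁ = 1.406/1.581 = 0.8893.
θ_B = arctan(0.8893) = 41.65°.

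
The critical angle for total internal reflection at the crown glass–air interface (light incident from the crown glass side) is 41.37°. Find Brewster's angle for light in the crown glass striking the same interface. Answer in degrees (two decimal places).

θ_B ≈ 33.46°

sin θ_c = n₂/n₁, so n₂/n₁ = sin 41.37° = 0.6609.
Brewster: tan θ_B = n₂/n₁ = 0.6609.
θ_B = arctan(0.6609) = 33.46°.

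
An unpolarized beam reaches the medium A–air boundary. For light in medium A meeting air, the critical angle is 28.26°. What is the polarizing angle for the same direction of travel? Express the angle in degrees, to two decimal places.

n₂/n₁ = sin θ_c = sin 28.26° = 0.4735.
tan θ_B equals the same ratio, so θ_B = arctan(0.4735) = 25.34°.

θ_B ≈ 25.34°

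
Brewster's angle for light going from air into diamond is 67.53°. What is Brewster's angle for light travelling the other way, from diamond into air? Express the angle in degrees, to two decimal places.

Reversing the direction swaps n₁ and n₂, so tan θ_B' = 1/tan θ_B and θ_B' = 90° − θ_B.
Hence θ_B' = 90° − 67.53° = 22.47°.

θ_B' ≈ 22.47°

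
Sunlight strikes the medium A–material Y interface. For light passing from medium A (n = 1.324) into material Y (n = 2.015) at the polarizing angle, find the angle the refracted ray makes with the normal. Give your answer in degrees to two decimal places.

θ_t ≈ 33.31°

tan θ_B = n₂/n₁ = 2.015/1.324 = 1.5219, so θ_B = 56.69°.
Since θ_B + θ_t = 90° at Brewster incidence, θ_t = 90° − 56.69° = 33.31°.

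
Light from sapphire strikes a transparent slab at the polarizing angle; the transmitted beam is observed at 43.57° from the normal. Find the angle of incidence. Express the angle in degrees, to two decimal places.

θ_B ≈ 46.43°

Brewster's condition makes the reflected and refracted beams perpendicular: θ_B + θ_t = 90°.
θ_B = 90° − 43.57° = 46.43°.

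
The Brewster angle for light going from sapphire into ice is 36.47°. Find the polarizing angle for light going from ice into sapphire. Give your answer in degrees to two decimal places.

θ_B' ≈ 53.53°

tan θ_B' = n₁/n₂ = 1/tan θ_B, so θ_B' = 90° − θ_B.
θ_B' = 90° − 36.47° = 53.53°.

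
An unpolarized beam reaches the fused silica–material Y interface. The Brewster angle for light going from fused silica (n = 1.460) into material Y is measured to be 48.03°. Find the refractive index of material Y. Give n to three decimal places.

n ≈ 1.623

At the Brewster angle, tan θ_B = n₂/n₁ with n₁ on the incident side (fused silica) and n₂ on the transmitted side (material Y).
n₂ = n₁ tan θ_B = 1.460 × tan 48.03° = 1.623.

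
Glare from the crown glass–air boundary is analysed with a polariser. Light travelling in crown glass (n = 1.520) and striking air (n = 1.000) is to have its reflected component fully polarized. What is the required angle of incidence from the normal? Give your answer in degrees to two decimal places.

At Brewster's angle the reflected and refracted rays are perpendicular, which with Snell's law gives tan θ_B = n₂/n₁.
tan θ_B = n₂/n₁ = 1.000/1.520 = 0.6579. Taking the arctangent, θ_B = 33.34°.

θ_B ≈ 33.34°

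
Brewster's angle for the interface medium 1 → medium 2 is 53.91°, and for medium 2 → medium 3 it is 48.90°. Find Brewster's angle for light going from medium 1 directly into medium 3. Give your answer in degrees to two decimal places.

θ_B ≈ 57.55°

n₂/n₁ = tan 53.91° = 1.3718 and n₃/n₂ = tan 48.90° = 1.1463.
n₃/n₁ = 1.5726. Then tan θ_B(1→3) = n₃/n₁, so θ_B(1→3) = arctan(1.5726) = 57.55°.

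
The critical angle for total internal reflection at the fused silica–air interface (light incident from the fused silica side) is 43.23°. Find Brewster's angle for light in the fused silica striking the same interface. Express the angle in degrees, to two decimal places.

sin θ_c = n₂/n₁, so n₂/n₁ = sin 43.23° = 0.6849.
Brewster: tan θ_B = n₂/n₁ = 0.6849.
θ_B = arctan(0.6849) = 34.41°.

θ_B ≈ 34.41°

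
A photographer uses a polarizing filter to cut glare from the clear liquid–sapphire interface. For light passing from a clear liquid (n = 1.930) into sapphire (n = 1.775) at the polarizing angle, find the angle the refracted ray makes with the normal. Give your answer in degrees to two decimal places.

θ_t ≈ 47.40°

θ_B = arctan(n₂/n₁) = arctan(1.775/1.930) = 42.60°.
Since θ_B + θ_t = 90° at Brewster incidence, θ_t = 90° − 42.60° = 47.40°.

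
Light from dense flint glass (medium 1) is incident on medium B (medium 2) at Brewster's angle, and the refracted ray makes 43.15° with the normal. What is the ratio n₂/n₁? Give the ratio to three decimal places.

θ_B + θ_t = 90°, so θ_B = 90° − 43.15° = 46.85°.
Then n₂/n₁ = tan θ_B = tan 46.85° = 1.067.

n₂/n₁ ≈ 1.067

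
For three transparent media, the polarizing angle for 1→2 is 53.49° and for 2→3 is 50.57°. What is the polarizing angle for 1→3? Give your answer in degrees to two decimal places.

n₂/n₁ = tan 53.49° = 1.3509 and n₃/n₂ = tan 50.57° = 1.2161.
So n₃/n₁ = (n₂/n₁)(n₃/n₂) = 1.3509 × 1.2161 = 1.6429.
θ_B(1→3) = arctan(1.6429) = 58.67°.

θ_B ≈ 58.67°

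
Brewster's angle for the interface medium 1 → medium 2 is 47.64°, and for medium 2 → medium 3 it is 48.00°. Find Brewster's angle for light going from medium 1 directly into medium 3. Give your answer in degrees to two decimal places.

tan θ_B(1→2) = n₂/n₁ = tan 47.64° = 1.0967.
tan θ_B(2→3) = n₃/n₂ = tan 48.00° = 1.1106.
Multiplying, n₃/n₁ = 1.0967 × 1.1106 = 1.2180, and θ_B(1→3) = arctan 1.2180 = 50.61°.

θ_B ≈ 50.61°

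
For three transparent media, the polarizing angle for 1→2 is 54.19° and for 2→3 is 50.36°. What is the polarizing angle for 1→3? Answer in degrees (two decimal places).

n₂/n₁ = tan 54.19° = 1.3860 and n₃/n₂ = tan 50.36° = 1.2071.
n₃/n₁ = 1.6730. Then tan θ_B(1→3) = n₃/n₁, so θ_B(1→3) = arctan(1.6730) = 59.13°.

θ_B ≈ 59.13°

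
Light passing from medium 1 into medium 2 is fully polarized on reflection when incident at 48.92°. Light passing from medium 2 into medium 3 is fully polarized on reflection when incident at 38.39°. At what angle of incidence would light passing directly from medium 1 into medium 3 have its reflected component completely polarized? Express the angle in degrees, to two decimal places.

θ_B ≈ 42.27°

Each Brewster angle gives a ratio: n₂/n₁ = tan 48.92° = 1.1471, n₃/n₂ = tan 38.39° = 0.7923.
n₃/n₁ = 0.9089. Then tan θ_B(1→3) = n₃/n₁, so θ_B(1→3) = arctan(0.9089) = 42.27°.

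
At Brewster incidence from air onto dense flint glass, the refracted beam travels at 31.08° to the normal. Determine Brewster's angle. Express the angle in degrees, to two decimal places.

θ_B ≈ 58.92°

Since the reflected and refracted rays are at right angles at the polarizing angle, θ_B + θ_t = 90°.
θ_B = 90° − 31.08° = 58.92°.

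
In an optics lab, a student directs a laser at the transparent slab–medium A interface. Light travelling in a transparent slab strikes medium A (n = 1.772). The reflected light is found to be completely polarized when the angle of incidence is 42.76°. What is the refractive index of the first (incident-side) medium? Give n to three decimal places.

n ≈ 1.916

Brewster's law: tan θ_B = n₂/n₁ (light incident in a transparent slab, refracted into medium A).
n₁ = n₂ / tan θ_B = 1.772 / tan 42.76° = 1.916.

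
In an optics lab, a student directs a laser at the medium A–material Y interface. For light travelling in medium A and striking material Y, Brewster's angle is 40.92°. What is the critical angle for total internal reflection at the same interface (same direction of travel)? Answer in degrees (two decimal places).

θ_c ≈ 60.09°

n₂/n₁ = tan 40.92° = 0.8668; the critical angle satisfies sin θ_c = n₂/n₁.
θ_c = arcsin(0.8668) = 60.09°.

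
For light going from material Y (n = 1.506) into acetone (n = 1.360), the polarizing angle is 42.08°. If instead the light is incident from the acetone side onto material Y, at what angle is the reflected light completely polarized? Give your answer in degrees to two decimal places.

tan θ_B' = n₁/n₂ = 1/tan θ_B, so θ_B' = 90° − θ_B.
θ_B' = 90° − 42.08° = 47.92°.

θ_B' ≈ 47.92°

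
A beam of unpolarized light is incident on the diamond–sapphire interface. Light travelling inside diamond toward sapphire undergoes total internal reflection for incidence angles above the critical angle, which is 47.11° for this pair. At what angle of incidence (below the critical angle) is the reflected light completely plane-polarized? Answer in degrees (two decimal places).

At the critical angle sin θ_c = n₂/n₁, giving n₂/n₁ = sin 47.11° = 0.7327.
Then tan θ_B = n₂/n₁ = 0.7327, so θ_B = arctan 0.7327 = 36.23°.

θ_B ≈ 36.23°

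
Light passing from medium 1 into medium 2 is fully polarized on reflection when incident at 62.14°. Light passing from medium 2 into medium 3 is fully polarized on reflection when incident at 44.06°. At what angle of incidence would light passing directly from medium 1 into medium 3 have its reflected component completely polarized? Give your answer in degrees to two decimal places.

tan θ_B(1→2) = n₂/n₁ = tan 62.14° = 1.8919.
tan θ_B(2→3) = n₃/n₂ = tan 44.06° = 0.9677.
n₃/n₁ = 1.8308. Then tan θ_B(1→3) = n₃/n₁, so θ_B(1→3) = arctan(1.8308) = 61.36°.

θ_B ≈ 61.36°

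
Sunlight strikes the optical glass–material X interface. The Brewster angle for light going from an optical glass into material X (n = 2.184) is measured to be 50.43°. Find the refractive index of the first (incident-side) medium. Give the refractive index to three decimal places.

Full polarization of the reflected beam means tan θ_B = n₂/n₁, where n₁ is the incident medium (an optical glass).
n₁ = n₂ / tan θ_B = 2.184 / tan 50.43° = 1.805.

n ≈ 1.805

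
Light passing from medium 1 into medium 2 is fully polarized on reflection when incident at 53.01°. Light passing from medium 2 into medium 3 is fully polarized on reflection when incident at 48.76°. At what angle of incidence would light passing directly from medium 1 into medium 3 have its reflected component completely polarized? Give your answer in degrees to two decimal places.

θ_B ≈ 56.56°

Each Brewster angle gives a ratio: n₂/n₁ = tan 53.01° = 1.3275, n₃/n₂ = tan 48.76° = 1.1407.
n₃/n₁ = 1.5143. Then tan θ_B(1→3) = n₃/n₁, so θ_B(1→3) = arctan(1.5143) = 56.56°.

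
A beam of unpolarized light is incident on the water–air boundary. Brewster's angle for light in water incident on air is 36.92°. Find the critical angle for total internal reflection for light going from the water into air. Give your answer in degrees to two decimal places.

n₂/n₁ = tan 36.92° = 0.7514; the critical angle satisfies sin θ_c = n₂/n₁.
θ_c = arcsin(0.7514) = 48.71°.

θ_c ≈ 48.71°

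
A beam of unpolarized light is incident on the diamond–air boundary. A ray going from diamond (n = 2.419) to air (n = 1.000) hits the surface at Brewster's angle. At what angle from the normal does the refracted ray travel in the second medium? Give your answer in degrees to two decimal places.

θ_t ≈ 67.54°

tan θ_B = n₂/n₁ = 1.000/2.419 = 0.4134, so θ_B = 22.46°.
The refracted ray is perpendicular to the reflected ray, so θ_t = 90° − θ_B = 67.54°.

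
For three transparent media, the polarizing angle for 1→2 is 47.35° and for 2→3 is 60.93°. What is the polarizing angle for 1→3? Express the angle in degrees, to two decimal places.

Each Brewster angle gives a ratio: n₂/n₁ = tan 47.35° = 1.0856, n₃/n₂ = tan 60.93° = 1.7989.
Multiplying, n₃/n₁ = 1.0856 × 1.7989 = 1.9528, and θ_B(1→3) = arctan 1.9528 = 62.88°.

θ_B ≈ 62.88°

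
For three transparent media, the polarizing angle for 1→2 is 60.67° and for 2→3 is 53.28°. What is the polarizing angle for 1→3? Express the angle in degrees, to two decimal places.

θ_B ≈ 67.26°

tan θ_B(1→2) = n₂/n₁ = tan 60.67° = 1.7798.
tan θ_B(2→3) = n₃/n₂ = tan 53.28° = 1.3406.
n₃/n₁ = 2.3860. Then tan θ_B(1→3) = n₃/n₁, so θ_B(1→3) = arctan(2.3860) = 67.26°.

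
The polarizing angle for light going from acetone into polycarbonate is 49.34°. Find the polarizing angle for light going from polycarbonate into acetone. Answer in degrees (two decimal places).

θ_B' ≈ 40.66°

tan θ_B' = n₁/n₂ = 1/tan θ_B, so θ_B' = 90° − θ_B.
θ_B' = 90° − 49.34° = 40.66°.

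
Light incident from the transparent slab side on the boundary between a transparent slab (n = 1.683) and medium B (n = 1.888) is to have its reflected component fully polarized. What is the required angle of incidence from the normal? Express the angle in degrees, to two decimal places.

θ_B ≈ 48.29°

The reflected p-component vanishes when tan θ_B = n₂/n₁.
Here n₂/n₁ = 1.888/1.683 = 1.1218, and Brewster's law gives tan θ_B = n₂/n₁. Taking the arctangent, θ_B = 48.29°.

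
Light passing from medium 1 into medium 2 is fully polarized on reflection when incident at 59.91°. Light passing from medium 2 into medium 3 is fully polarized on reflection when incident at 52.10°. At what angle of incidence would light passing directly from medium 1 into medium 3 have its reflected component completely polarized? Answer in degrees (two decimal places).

Each Brewster angle gives a ratio: n₂/n₁ = tan 59.91° = 1.7258, n₃/n₂ = tan 52.10° = 1.2846.
Multiplying, n₃/n₁ = 1.7258 × 1.2846 = 2.2169, and θ_B(1→3) = arctan 2.2169 = 65.72°.

θ_B ≈ 65.72°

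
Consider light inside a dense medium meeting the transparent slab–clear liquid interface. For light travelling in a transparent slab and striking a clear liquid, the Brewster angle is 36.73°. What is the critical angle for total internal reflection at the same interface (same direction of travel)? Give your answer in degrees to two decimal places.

From Brewster, n₂/n₁ = tan θ_B = tan 36.73° = 0.7462.
Then sin θ_c = n₂/n₁ = 0.7462, so θ_c = arcsin 0.7462 = 48.26°.

θ_c ≈ 48.26°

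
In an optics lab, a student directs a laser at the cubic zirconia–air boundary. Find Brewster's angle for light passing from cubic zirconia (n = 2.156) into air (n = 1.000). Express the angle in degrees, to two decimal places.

θ_B ≈ 24.88°

At Brewster's angle the reflected and refracted rays are perpendicular, which with Snell's law gives tan θ_B = n₂/n₁.
Here n₂/n₁ = 1.000/2.156 = 0.4638, and Brewster's law gives tan θ_B = n₂/n₁.
θ_B = arctan(0.4638) = 24.88°.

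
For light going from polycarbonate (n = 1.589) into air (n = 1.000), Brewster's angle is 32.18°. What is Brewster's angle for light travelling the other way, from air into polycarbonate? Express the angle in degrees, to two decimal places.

θ_B' ≈ 57.82°

Reversing the direction swaps n₁ and n₂, so tan θ_B' = 1/tan θ_B and θ_B' = 90° − θ_B.
Hence θ_B' = 90° − 32.18° = 57.82°.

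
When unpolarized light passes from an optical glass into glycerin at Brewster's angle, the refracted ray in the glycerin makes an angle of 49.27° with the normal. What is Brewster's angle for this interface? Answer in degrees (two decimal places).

At Brewster's angle the reflected and refracted rays are perpendicular, so θ_B + θ_t = 90°.
So θ_B = 90° − θ_t = 90° − 49.27° = 40.73°.

θ_B ≈ 40.73°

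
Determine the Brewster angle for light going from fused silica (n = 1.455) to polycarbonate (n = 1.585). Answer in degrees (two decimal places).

θ_B ≈ 47.45°

At Brewster's angle the reflected and refracted rays are perpendicular, which with Snell's law gives tan θ_B = n₂/n₁.
tan θ_B = n₂/n₁ = 1.585/1.455 = 1.0893.
θ_B = arctan(1.0893) = 47.45°.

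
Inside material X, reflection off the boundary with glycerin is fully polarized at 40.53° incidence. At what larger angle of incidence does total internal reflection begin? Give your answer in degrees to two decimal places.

n₂/n₁ = tan 40.53° = 0.8550; the critical angle satisfies sin θ_c = n₂/n₁.
θ_c = arcsin(0.8550) = 58.76°.

θ_c ≈ 58.76°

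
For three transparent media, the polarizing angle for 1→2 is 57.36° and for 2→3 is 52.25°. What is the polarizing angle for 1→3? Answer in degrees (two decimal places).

θ_B ≈ 63.62°

n₂/n₁ = tan 57.36° = 1.5613 and n₃/n₂ = tan 52.25° = 1.2915.
So n₃/n₁ = (n₂/n₁)(n₃/n₂) = 1.5613 × 1.2915 = 2.0164.
θ_B(1→3) = arctan(2.0164) = 63.62°.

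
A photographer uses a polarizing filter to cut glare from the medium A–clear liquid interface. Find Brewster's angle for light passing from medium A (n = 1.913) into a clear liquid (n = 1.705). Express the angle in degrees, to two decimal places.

tan θ_B = n₂/n₁ = 1.705/1.913 = 0.8913. Taking the arctangent, θ_B = 41.71°.

θ_B ≈ 41.71°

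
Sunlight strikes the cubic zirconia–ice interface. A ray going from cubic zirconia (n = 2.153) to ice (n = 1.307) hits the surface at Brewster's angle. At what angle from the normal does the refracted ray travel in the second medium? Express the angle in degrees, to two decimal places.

First find Brewster's angle: tan θ_B = 1.307/2.153 = 0.6071, giving θ_B = 31.26°.
Since θ_B + θ_t = 90° at Brewster incidence, θ_t = 90° − 31.26° = 58.74°.

θ_t ≈ 58.74°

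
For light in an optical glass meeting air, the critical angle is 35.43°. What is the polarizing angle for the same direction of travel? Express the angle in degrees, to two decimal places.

θ_B ≈ 30.10°

n₂/n₁ = sin θ_c = sin 35.43° = 0.5797.
tan θ_B equals the same ratio, so θ_B = arctan(0.5797) = 30.10°.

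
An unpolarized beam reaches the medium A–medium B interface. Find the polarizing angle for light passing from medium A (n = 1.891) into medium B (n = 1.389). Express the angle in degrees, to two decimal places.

Brewster's condition: tan θ_B = n₂/n₁ = 1.389/1.891 = 0.7345.
So θ_B = arctan 0.7345 = 36.30°.

θ_B ≈ 36.30°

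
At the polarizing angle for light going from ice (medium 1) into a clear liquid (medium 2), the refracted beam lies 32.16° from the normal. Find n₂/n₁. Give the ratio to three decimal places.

θ_B + θ_t = 90°, so θ_B = 90° − 32.16° = 57.84°.
Then n₂/n₁ = tan θ_B = tan 57.84° = 1.590.

n₂/n₁ ≈ 1.590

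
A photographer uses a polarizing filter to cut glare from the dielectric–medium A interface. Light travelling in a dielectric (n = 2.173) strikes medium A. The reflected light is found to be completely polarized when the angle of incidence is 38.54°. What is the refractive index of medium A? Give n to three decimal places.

n ≈ 1.731

Brewster's law: tan θ_B = n₂/n₁ (light incident in a dielectric, refracted into medium A).
n₂ = n₁ tan θ_B = 2.173 × tan 38.54° = 1.731.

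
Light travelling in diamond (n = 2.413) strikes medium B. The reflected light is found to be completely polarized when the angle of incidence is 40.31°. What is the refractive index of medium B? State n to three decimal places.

n ≈ 2.047

At the Brewster angle, tan θ_B = n₂/n₁ with n₁ on the incident side (diamond) and n₂ on the transmitted side (medium B).
n₂ = n₁ tan θ_B = 2.413 × tan 40.31° = 2.047.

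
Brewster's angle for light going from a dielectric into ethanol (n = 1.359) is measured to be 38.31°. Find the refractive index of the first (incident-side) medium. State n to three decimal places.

n ≈ 1.720

Full polarization of the reflected beam means tan θ_B = n₂/n₁, where n₁ is the incident medium (a dielectric).
n₁ = n₂ / tan θ_B = 1.359 / tan 38.31° = 1.720.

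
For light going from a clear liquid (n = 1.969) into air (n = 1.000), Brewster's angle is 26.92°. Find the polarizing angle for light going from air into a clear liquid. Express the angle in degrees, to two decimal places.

Reversing the direction swaps n₁ and n₂, so tan θ_B' = 1/tan θ_B and θ_B' = 90° − θ_B.
Hence θ_B' = 90° − 26.92° = 63.08°.

θ_B' ≈ 63.08°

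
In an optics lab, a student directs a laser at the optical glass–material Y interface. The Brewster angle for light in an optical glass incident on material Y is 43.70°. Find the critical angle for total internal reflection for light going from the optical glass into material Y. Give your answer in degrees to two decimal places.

n₂/n₁ = tan 43.70° = 0.9556; the critical angle satisfies sin θ_c = n₂/n₁.
θ_c = arcsin(0.9556) = 72.87°.

θ_c ≈ 72.87°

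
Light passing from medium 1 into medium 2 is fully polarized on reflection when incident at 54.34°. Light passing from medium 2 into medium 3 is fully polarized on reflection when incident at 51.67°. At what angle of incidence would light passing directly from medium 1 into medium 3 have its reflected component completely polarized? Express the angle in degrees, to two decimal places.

θ_B ≈ 60.44°

tan θ_B(1→2) = n₂/n₁ = tan 54.34° = 1.3937.
tan θ_B(2→3) = n₃/n₂ = tan 51.67° = 1.2649.
So n₃/n₁ = (n₂/n₁)(n₃/n₂) = 1.3937 × 1.2649 = 1.7628.
θ_B(1→3) = arctan(1.7628) = 60.44°.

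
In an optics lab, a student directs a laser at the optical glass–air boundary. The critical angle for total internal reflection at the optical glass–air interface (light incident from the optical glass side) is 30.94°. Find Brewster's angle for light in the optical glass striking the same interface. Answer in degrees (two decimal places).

θ_B ≈ 27.21°

n₂/n₁ = sin θ_c = sin 30.94° = 0.5141.
tan θ_B equals the same ratio, so θ_B = arctan(0.5141) = 27.21°.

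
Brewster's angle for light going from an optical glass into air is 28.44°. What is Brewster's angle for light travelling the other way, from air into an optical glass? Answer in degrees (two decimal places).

θ_B' ≈ 61.56°

tan θ_B' = n₁/n₂ = 1/tan θ_B, so θ_B' = 90° − θ_B.
θ_B' = 90° − 28.44° = 61.56°.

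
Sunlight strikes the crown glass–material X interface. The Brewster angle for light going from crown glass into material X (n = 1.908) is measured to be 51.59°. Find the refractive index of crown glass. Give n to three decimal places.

Full polarization of the reflected beam means tan θ_B = n₂/n₁, where n₁ is the incident medium (crown glass).
n₁ = n₂ / tan θ_B = 1.908 / tan 51.59° = 1.513.

n ≈ 1.513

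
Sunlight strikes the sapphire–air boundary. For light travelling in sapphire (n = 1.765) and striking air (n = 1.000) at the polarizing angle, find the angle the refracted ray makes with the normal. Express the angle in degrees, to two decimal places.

θ_B = arctan(n₂/n₁) = arctan(1.000/1.765) = 29.53°.
At Brewster's angle the reflected and refracted rays are perpendicular, so θ_t = 90° − θ_B = 90° − 29.53° = 60.47°.

θ_t ≈ 60.47°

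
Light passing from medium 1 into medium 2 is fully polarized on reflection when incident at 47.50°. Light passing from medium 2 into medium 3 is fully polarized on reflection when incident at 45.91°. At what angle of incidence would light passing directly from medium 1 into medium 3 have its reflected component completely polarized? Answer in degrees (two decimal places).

θ_B ≈ 48.41°

tan θ_B(1→2) = n₂/n₁ = tan 47.50° = 1.0913.
tan θ_B(2→3) = n₃/n₂ = tan 45.91° = 1.0323.
So n₃/n₁ = (n₂/n₁)(n₃/n₂) = 1.0913 × 1.0323 = 1.1265.
θ_B(1→3) = arctan(1.1265) = 48.41°.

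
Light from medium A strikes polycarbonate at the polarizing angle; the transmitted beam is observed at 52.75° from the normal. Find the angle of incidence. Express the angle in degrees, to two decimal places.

θ_B ≈ 37.25°

Since the reflected and refracted rays are at right angles at the polarizing angle, θ_B + θ_t = 90°.
So θ_B = 90° − θ_t = 90° − 52.75° = 37.25°.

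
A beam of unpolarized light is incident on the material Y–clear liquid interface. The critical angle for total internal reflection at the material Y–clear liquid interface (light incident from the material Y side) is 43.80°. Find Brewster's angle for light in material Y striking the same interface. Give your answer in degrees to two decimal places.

n₂/n₁ = sin θ_c = sin 43.80° = 0.6921.
tan θ_B equals the same ratio, so θ_B = arctan(0.6921) = 34.69°.

θ_B ≈ 34.69°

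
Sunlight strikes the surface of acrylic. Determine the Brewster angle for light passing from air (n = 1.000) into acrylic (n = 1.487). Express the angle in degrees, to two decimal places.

The reflected p-component vanishes when tan θ_B = n₂/n₁.
Brewster's condition: tan θ_B = n₂/n₁ = 1.487/1.000 = 1.4870. Taking the arctangent, θ_B = 56.08°.

θ_B ≈ 56.08°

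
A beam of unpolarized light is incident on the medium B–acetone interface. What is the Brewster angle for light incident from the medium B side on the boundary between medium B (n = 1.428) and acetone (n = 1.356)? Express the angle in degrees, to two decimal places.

θ_B ≈ 43.52°

tan θ_B = n₂/n₁ = 1.356/1.428 = 0.9496.
θ_B = arctan(0.9496) = 43.52°.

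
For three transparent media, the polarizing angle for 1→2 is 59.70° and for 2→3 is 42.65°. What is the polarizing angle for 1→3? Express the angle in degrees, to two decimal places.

n₂/n₁ = tan 59.70° = 1.7113 and n₃/n₂ = tan 42.65° = 0.9212.
n₃/n₁ = 1.5764. Then tan θ_B(1→3) = n₃/n₁, so θ_B(1→3) = arctan(1.5764) = 57.61°.

θ_B ≈ 57.61°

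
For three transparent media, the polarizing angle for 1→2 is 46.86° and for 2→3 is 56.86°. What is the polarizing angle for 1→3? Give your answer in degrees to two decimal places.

θ_B ≈ 58.54°

tan θ_B(1→2) = n₂/n₁ = tan 46.86° = 1.0671.
tan θ_B(2→3) = n₃/n₂ = tan 56.86° = 1.5317.
n₃/n₁ = 1.6345. Then tan θ_B(1→3) = n₃/n₁, so θ_B(1→3) = arctan(1.6345) = 58.54°.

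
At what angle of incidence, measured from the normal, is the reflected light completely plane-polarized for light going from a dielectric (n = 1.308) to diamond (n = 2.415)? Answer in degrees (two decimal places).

θ_B ≈ 61.56°

The reflected p-component vanishes when tan θ_B = n₂/n₁.
tan θ_B = n₂/n₁ = 2.415/1.308 = 1.8463.
So θ_B = arctan 1.8463 = 61.56°.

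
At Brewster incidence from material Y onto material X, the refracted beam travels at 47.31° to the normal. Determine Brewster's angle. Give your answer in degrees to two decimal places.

θ_B ≈ 42.69°

At Brewster's angle the reflected and refracted rays are perpendicular, so θ_B + θ_t = 90°.
So θ_B = 90° − θ_t = 90° − 47.31° = 42.69°.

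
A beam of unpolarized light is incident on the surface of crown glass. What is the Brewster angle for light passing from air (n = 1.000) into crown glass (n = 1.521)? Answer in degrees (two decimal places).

θ_B ≈ 56.68°

Brewster's condition: tan θ_B = n₂/n₁ = 1.521/1.000 = 1.5210.
So θ_B = arctan 1.5210 = 56.68°.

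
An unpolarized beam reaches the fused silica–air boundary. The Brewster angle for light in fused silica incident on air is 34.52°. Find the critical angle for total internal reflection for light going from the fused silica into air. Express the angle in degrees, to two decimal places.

tan θ_B = n₂/n₁ = tan 34.52° = 0.6878.
Total internal reflection: sin θ_c = n₂/n₁ = 0.6878.
θ_c = arcsin(0.6878) = 43.46°.

θ_c ≈ 43.46°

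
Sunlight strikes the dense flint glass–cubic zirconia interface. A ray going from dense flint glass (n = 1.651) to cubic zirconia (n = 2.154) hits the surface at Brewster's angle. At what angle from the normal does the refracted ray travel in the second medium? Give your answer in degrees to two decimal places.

tan θ_B = n₂/n₁ = 2.154/1.651 = 1.3047, so θ_B = 52.53°.
Since θ_B + θ_t = 90° at Brewster incidence, θ_t = 90° − 52.53° = 37.47°.

θ_t ≈ 37.47°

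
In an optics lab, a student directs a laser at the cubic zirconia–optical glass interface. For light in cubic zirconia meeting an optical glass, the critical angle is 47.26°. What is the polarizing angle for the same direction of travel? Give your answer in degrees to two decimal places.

sin θ_c = n₂/n₁, so n₂/n₁ = sin 47.26° = 0.7344.
Brewster: tan θ_B = n₂/n₁ = 0.7344.
θ_B = arctan(0.7344) = 36.30°.

θ_B ≈ 36.30°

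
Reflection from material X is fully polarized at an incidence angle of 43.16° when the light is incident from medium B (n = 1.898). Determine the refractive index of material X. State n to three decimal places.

n ≈ 1.780

At Brewster's angle, tan θ_B = n₂/n₁ with n₁ on the incident side (medium B) and n₂ on the transmitted side (material X).
n₂ = n₁ tan θ_B = 1.898 × tan 43.16° = 1.780.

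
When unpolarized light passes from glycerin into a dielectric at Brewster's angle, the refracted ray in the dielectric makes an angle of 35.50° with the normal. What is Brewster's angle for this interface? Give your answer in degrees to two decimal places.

Brewster's condition makes the reflected and refracted beams perpendicular: θ_B + θ_t = 90°.
θ_B = 90° − 35.50° = 54.50°.

θ_B ≈ 54.50°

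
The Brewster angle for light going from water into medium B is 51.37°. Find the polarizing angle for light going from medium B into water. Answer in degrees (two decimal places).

The two Brewster angles are complementary: θ_B' = 90° − θ_B = 90° − 51.37° = 38.63°.

θ_B' ≈ 38.63°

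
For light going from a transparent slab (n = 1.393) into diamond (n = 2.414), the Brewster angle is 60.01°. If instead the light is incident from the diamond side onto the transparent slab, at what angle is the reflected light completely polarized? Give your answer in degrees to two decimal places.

θ_B' ≈ 29.99°

Reversing the direction swaps n₁ and n₂, so tan θ_B' = 1/tan θ_B and θ_B' = 90° − θ_B.
Hence θ_B' = 90° − 60.01° = 29.99°.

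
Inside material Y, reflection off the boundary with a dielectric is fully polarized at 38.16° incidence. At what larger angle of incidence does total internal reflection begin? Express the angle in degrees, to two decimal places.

θ_c ≈ 51.79°

tan θ_B = n₂/n₁ = tan 38.16° = 0.7858.
Total internal reflection: sin θ_c = n₂/n₁ = 0.7858.
θ_c = arcsin(0.7858) = 51.79°.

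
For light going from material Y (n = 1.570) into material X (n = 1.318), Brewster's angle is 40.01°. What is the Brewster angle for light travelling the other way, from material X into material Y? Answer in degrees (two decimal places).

The two Brewster angles are complementary: θ_B' = 90° − θ_B = 90° − 40.01° = 49.99°.

θ_B' ≈ 49.99°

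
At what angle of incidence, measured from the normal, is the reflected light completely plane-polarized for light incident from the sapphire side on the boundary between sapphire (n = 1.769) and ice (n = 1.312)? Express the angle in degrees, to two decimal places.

θ_B ≈ 36.56°

The reflected p-component vanishes when tan θ_B = n₂/n₁.
Here n₂/n₁ = 1.312/1.769 = 0.7417, and Brewster's law gives tan θ_B = n₂/n₁. Taking the arctangent, θ_B = 36.56°.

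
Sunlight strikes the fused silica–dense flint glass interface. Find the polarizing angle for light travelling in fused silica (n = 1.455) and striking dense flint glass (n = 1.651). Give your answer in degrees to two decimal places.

Brewster's condition: tan θ_B = n₂/n₁ = 1.651/1.455 = 1.1347.
θ_B = arctan(1.1347) = 48.61°.

θ_B ≈ 48.61°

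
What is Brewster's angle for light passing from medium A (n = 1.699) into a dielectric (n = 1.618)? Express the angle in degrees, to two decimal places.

Here n₂/n₁ = 1.618/1.699 = 0.9523, and Brewster's law gives tan θ_B = n₂/n₁. Taking the arctangent, θ_B = 43.60°.

θ_B ≈ 43.60°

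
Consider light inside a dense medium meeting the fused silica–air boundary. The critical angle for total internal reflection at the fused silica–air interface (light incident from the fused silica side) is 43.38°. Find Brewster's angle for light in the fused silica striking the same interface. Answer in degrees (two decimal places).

θ_B ≈ 34.48°

n₂/n₁ = sin θ_c = sin 43.38° = 0.6868.
tan θ_B equals the same ratio, so θ_B = arctan(0.6868) = 34.48°.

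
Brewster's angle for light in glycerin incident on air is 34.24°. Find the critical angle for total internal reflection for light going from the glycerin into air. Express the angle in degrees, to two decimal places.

tan θ_B = n₂/n₁ = tan 34.24° = 0.6806.
Total internal reflection: sin θ_c = n₂/n₁ = 0.6806.
θ_c = arcsin(0.6806) = 42.89°.

θ_c ≈ 42.89°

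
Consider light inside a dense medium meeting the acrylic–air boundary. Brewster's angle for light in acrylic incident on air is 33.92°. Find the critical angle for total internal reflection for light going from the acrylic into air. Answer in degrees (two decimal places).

θ_c ≈ 42.26°

n₂/n₁ = tan 33.92° = 0.6725; the critical angle satisfies sin θ_c = n₂/n₁.
θ_c = arcsin(0.6725) = 42.26°.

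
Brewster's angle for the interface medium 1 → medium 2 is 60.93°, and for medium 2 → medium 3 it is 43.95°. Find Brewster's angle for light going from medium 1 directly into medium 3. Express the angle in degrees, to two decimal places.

θ_B ≈ 60.03°

n₂/n₁ = tan 60.93° = 1.7989 and n₃/n₂ = tan 43.95° = 0.9640.
Multiplying, n₃/n₁ = 1.7989 × 0.9640 = 1.7341, and θ_B(1→3) = arctan 1.7341 = 60.03°.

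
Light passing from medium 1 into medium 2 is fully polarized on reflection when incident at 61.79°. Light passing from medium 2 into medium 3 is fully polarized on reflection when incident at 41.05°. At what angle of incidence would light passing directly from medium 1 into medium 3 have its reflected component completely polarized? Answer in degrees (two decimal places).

θ_B ≈ 58.37°

Each Brewster angle gives a ratio: n₂/n₁ = tan 61.79° = 1.8642, n₃/n₂ = tan 41.05° = 0.8708.
So n₃/n₁ = (n₂/n₁)(n₃/n₂) = 1.8642 × 0.8708 = 1.6234.
θ_B(1→3) = arctan(1.6234) = 58.37°.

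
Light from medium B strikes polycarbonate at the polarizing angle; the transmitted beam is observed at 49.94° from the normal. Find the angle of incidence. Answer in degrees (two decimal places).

Brewster's condition makes the reflected and refracted beams perpendicular: θ_B + θ_t = 90°.
So θ_B = 90° − θ_t = 90° − 49.94° = 40.06°.

θ_B ≈ 40.06°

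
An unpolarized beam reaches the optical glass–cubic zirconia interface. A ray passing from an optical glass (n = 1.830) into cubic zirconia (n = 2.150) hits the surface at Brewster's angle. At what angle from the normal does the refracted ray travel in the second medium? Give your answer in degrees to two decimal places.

θ_t ≈ 40.40°

tan θ_B = n₂/n₁ = 2.150/1.830 = 1.1749, so θ_B = 49.60°.
The refracted ray is perpendicular to the reflected ray, so θ_t = 90° − θ_B = 40.40°.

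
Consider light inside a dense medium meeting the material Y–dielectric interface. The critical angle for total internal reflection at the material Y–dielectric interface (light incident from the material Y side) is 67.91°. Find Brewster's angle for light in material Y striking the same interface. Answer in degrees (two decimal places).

θ_B ≈ 42.82°

sin θ_c = n₂/n₁, so n₂/n₁ = sin 67.91° = 0.9266.
Brewster: tan θ_B = n₂/n₁ = 0.9266.
θ_B = arctan(0.9266) = 42.82°.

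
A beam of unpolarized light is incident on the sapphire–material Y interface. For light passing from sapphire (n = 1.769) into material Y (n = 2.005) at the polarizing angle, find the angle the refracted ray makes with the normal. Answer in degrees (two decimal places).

First find Brewster's angle: tan θ_B = 2.005/1.769 = 1.1334, giving θ_B = 48.58°.
At Brewster's angle the reflected and refracted rays are perpendicular, so θ_t = 90° − θ_B = 90° − 48.58° = 41.42°.

θ_t ≈ 41.42°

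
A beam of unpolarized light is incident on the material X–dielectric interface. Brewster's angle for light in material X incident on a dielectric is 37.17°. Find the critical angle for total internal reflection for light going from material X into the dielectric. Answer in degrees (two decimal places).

tan θ_B = n₂/n₁ = tan 37.17° = 0.7582.
Total internal reflection: sin θ_c = n₂/n₁ = 0.7582.
θ_c = arcsin(0.7582) = 49.31°.

θ_c ≈ 49.31°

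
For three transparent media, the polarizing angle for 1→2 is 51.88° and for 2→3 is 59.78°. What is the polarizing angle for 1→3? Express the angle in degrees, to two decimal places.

θ_B ≈ 65.44°

tan θ_B(1→2) = n₂/n₁ = tan 51.88° = 1.2744.
tan θ_B(2→3) = n₃/n₂ = tan 59.78° = 1.7168.
n₃/n₁ = 2.1879. Then tan θ_B(1→3) = n₃/n₁, so θ_B(1→3) = arctan(2.1879) = 65.44°.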